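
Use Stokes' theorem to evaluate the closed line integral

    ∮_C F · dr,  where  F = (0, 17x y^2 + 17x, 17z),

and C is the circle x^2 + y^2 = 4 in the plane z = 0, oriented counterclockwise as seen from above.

Let S be the flat disk x^2 + y^2 ≤ 4 in the plane z = 0, with upward unit normal n̂ = ẑ. By Stokes' theorem,

    ∮_C F · dr = ∬_S (∇ × F) · n̂ dS = ∬_D (curl F)_z dA,

where D is the disk x^2 + y^2 ≤ 4.

Compute the curl of F = (0, 17x y^2 + 17x, 17z):
    (∇ × F)_x = ∂F_z/∂y - ∂F_y/∂z = 0,
    (∇ × F)_y = ∂F_x/∂z - ∂F_z/∂x = 0,
    (∇ × F)_z = ∂F_y/∂x - ∂F_x/∂y = 17y^2 + 17.

On z = 0, (curl F)_z = 17y^2 + 17.

Convert to polar (x = r cos θ, y = r sin θ, dA = r dr dθ); the integrand becomes 17r^2sin(θ)^2 + 17, so

    ∬_D (curl F)_z dA = ∫_0^{2π} ∫_0^{2} (17r^2sin(θ)^2 + 17) · r dr dθ.

Inner (r from 0 to 2): 68 - 34cos(2θ).
Outer (θ from 0 to 2π): 136π.

Therefore ∮_C F · dr = 136π.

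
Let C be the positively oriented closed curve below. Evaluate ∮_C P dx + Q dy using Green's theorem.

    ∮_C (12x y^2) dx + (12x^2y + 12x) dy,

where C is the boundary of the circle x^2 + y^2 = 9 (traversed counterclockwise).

Green's theorem converts the closed line integral into a double integral over the enclosed region D:

    ∮_C P dx + Q dy = ∬_D (∂Q/∂x - ∂P/∂y) dA.

Here P = 12x y^2, Q = 12x^2y + 12x, so

    ∂Q/∂x = 24x y + 12,    ∂P/∂y = 24x y,
    ∂Q/∂x - ∂P/∂y = 12.

D is the region x^2 + y^2 ≤ 9. Evaluating the double integral:

In polar coordinates (x = r cos θ, y = r sin θ, dA = r dr dθ) the integrand becomes 12, so

    ∬_D (12) dA = ∫_0^{2π} ∫_0^{3} (12) · r dr dθ.

Inner (r from 0 to 3): 54.
Outer (θ from 0 to 2π): 108π.

Therefore ∮_C P dx + Q dy = 108π.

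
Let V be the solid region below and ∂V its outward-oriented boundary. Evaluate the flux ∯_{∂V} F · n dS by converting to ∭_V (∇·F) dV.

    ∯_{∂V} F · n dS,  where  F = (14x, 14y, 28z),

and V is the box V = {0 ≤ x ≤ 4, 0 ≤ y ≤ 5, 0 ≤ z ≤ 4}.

By the divergence theorem,

    ∯_{∂V} F · n dS = ∭_V (∇ · F) dV.

Compute the divergence:
    ∇ · F = ∂F_x/∂x + ∂F_y/∂y + ∂F_z/∂z = 14 + 14 + 28 = 56.

V is a rectangular box, so dV = dx dy dz with 0 ≤ x ≤ 4, 0 ≤ y ≤ 5, 0 ≤ z ≤ 4.

Integrate (56) over V as an iterated integral:

    ∭_V (∇·F) dV = ∫_0^{4} ∫_0^{5} ∫_0^{4} (56) dz dy dx.

Inner (z from 0 to 4): 224.
Middle (y from 0 to 5): 1120.
Outer (x from 0 to 4): 4480.

Therefore ∯_{∂V} F · n dS = 4480.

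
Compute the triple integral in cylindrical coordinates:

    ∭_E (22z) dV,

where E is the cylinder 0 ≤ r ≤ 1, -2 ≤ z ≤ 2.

In cylindrical coordinates, x = r cos(θ), y = r sin(θ), z = z, and dV = r dr dθ dz.

The integrand becomes 22z, so

    ∭_E (22z) dV = ∫_{0}^{2π} ∫_{0}^{1} ∫_{-2}^{2} (22z) · r dz dr dθ.

Inner (z): 0.
Middle (r from 0 to 1): 0.
Outer (θ): 0.

Therefore the triple integral equals 0.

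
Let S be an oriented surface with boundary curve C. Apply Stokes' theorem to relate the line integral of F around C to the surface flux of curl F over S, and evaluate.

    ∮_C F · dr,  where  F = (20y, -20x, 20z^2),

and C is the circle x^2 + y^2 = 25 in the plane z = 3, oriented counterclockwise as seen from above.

Let S be the flat disk x^2 + y^2 ≤ 25 in the plane z = 3, with upward unit normal n̂ = ẑ. By Stokes' theorem,

    ∮_C F · dr = ∬_S (∇ × F) · n̂ dS = ∬_D (curl F)_z dA,

where D is the disk x^2 + y^2 ≤ 25.

Compute the curl of F = (20y, -20x, 20z^2):
    (∇ × F)_x = ∂F_z/∂y - ∂F_y/∂z = 0,
    (∇ × F)_y = ∂F_x/∂z - ∂F_z/∂x = 0,
    (∇ × F)_z = ∂F_y/∂x - ∂F_x/∂y = -40.

On z = 3, (curl F)_z = -40.

Convert to polar (x = r cos θ, y = r sin θ, dA = r dr dθ); the integrand becomes -40, so

    ∬_D (curl F)_z dA = ∫_0^{2π} ∫_0^{5} (-40) · r dr dθ.

Inner (r from 0 to 5): -500.
Outer (θ from 0 to 2π): -1000π.

Therefore ∮_C F · dr = -1000π.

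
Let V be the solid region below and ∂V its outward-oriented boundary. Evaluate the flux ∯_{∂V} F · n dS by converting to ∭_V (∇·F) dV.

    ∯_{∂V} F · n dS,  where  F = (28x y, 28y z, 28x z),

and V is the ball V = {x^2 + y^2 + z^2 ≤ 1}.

By the divergence theorem,

    ∯_{∂V} F · n dS = ∭_V (∇ · F) dV.

Compute the divergence:
    ∇ · F = ∂F_x/∂x + ∂F_y/∂y + ∂F_z/∂z = 28y + 28z + 28x = 28x + 28y + 28z.

In spherical coordinates, x = ρ sin(φ) cos(θ), y = ρ sin(φ) sin(θ), z = ρ cos(φ), dV = ρ^2 sin(φ) dρ dφ dθ, with 0 ≤ ρ ≤ 1, 0 ≤ φ ≤ π, 0 ≤ θ ≤ 2π.

The integrand, after substitution and multiplying by the volume element, becomes (28ρ (sqrt(2)sin(φ)sin(θ + π/4) + cos(φ))) · ρ^2 sin(φ), so

    ∭_V (∇·F) dV = ∫_0^{2π} ∫_0^{π} ∫_0^{1} (28ρ (sqrt(2)sin(φ)sin(θ + π/4) + cos(φ))) · ρ^2 sin(φ) dρ dφ dθ.

Inner (ρ from 0 to 1): 7(sqrt(2)sin(φ)sin(θ + π/4) + cos(φ))sin(φ).
Middle (φ from 0 to π): 7sqrt(2)π sin(θ + π/4)/2.
Outer (θ from 0 to 2π): 0.

Therefore ∯_{∂V} F · n dS = 0.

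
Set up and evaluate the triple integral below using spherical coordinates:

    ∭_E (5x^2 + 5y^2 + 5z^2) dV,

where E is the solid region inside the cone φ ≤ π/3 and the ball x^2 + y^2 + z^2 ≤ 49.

In spherical coordinates, x = ρ sin(φ) cos(θ), y = ρ sin(φ) sin(θ), z = ρ cos(φ), and dV = ρ^2 sin(φ) dρ dφ dθ.

The integrand becomes 5ρ^2, so

    ∭_E (5x^2 + 5y^2 + 5z^2) dV = ∫_{0}^{2π} ∫_{0}^{π/3} ∫_{0}^{7} (5ρ^2) · ρ^2 sin(φ) dρ dφ dθ.

Inner (ρ): 16807sin(φ).
Middle (φ): 16807/2.
Outer (θ): 16807π.

Therefore the triple integral equals 16807π.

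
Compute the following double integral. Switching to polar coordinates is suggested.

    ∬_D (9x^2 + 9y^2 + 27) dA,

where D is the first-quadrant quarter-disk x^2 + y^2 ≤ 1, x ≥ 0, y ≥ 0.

The region D is 0 ≤ r ≤ 1, 0 ≤ θ ≤ π/2 in polar coordinates, where x = r cos(θ), y = r sin(θ), and dA = r dr dθ.

Under the substitution, the integrand becomes 9r^2 + 27, so

    ∬_D (9x^2 + 9y^2 + 27) dA = ∫_{0}^{π/2} ∫_{0}^{1} (9r^2 + 27) · r dr dθ.

Inner integral (in r): ∫_{0}^{1} (9r^2 + 27) · r dr = 63/4.

Outer integral (in θ): ∫_{0}^{π/2} (63/4) dθ = 63π/8.

Therefore ∬_D (9x^2 + 9y^2 + 27) dA = 63π/8.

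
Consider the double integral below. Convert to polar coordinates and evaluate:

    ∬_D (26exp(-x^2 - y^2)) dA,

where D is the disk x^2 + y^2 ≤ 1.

The region D is 0 ≤ r ≤ 1, 0 ≤ θ ≤ 2π in polar coordinates, where x = r cos(θ), y = r sin(θ), and dA = r dr dθ.

Under the substitution, the integrand becomes 26exp(-r^2), so

    ∬_D (26exp(-x^2 - y^2)) dA = ∫_{0}^{2π} ∫_{0}^{1} (26exp(-r^2)) · r dr dθ.

Inner integral (in r): ∫_{0}^{1} (26exp(-r^2)) · r dr = 13 - 13exp(-1).

Outer integral (in θ): ∫_{0}^{2π} (13 - 13exp(-1)) dθ = -26π exp(-1) + 26π.

Therefore ∬_D (26exp(-x^2 - y^2)) dA = -26π exp(-1) + 26π.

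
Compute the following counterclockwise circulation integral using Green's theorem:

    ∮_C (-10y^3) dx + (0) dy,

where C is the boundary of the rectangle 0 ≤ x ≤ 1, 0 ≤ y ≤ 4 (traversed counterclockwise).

Green's theorem converts the closed line integral into a double integral over the enclosed region D:

    ∮_C P dx + Q dy = ∬_D (∂Q/∂x - ∂P/∂y) dA.

Here P = -10y^3, Q = 0, so

    ∂Q/∂x = 0,    ∂P/∂y = -30y^2,
    ∂Q/∂x - ∂P/∂y = 30y^2.

D is the region 0 ≤ x ≤ 1, 0 ≤ y ≤ 4. Evaluating the double integral:

    ∬_D (30y^2) dA = ∫_0^{1} ∫_0^{4} (30y^2) dy dx.

Inner (y from 0 to 4): 640.
Outer (x from 0 to 1): 640.

Therefore ∮_C P dx + Q dy = 640.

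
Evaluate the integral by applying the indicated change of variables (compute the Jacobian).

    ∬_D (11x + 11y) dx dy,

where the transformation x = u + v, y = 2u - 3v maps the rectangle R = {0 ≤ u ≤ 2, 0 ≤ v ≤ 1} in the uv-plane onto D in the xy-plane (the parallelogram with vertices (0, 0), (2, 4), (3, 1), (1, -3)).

Compute the Jacobian determinant of (x, y) with respect to (u, v):

    ∂(x,y)/∂(u,v) = | 1  1 | = (1)(-3) - (1)(2) = -5.
                   | 2  -3 |

Its absolute value is |J| = 5 (the area scaling factor).

Substituting x = u + v, y = 2u - 3v into the integrand,

    11x + 11y → 33u - 22v,

so the integral becomes

    ∬_R (33u - 22v) · |J| du dv = ∫_0^2 ∫_0^1 (165u - 110v) dv du.

Inner (v): 165u - 55.
Outer (u): 220.

Therefore ∬_D (11x + 11y) dx dy = 220.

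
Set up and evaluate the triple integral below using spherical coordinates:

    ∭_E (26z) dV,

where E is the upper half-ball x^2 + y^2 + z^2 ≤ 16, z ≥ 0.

In spherical coordinates, x = ρ sin(φ) cos(θ), y = ρ sin(φ) sin(θ), z = ρ cos(φ), and dV = ρ^2 sin(φ) dρ dφ dθ.

The integrand becomes 26ρ cos(φ), so

    ∭_E (26z) dV = ∫_{0}^{2π} ∫_{0}^{π/2} ∫_{0}^{4} (26ρ cos(φ)) · ρ^2 sin(φ) dρ dφ dθ.

Inner (ρ): 832sin(2φ).
Middle (φ): 832.
Outer (θ): 1664π.

Therefore the triple integral equals 1664π.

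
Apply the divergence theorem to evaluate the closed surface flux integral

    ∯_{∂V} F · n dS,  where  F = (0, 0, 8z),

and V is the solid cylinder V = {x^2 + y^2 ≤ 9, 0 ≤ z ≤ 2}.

By the divergence theorem,

    ∯_{∂V} F · n dS = ∭_V (∇ · F) dV.

Compute the divergence:
    ∇ · F = ∂F_x/∂x + ∂F_y/∂y + ∂F_z/∂z = 0 + 0 + 8 = 8.

In cylindrical coordinates, x = r cos(θ), y = r sin(θ), z = z, dV = r dr dθ dz, with 0 ≤ r ≤ 3, 0 ≤ θ ≤ 2π, 0 ≤ z ≤ 2.

The integrand, after substitution and multiplying by the volume element, becomes (8) · r, so

    ∭_V (∇·F) dV = ∫_0^{2π} ∫_0^{3} ∫_0^{2} (8) · r dz dr dθ.

Inner (z from 0 to 2): 16r.
Middle (r from 0 to 3): 72.
Outer (θ from 0 to 2π): 144π.

Therefore ∯_{∂V} F · n dS = 144π.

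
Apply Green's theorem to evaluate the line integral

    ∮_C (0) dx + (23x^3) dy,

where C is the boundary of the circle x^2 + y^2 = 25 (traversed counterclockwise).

Green's theorem converts the closed line integral into a double integral over the enclosed region D:

    ∮_C P dx + Q dy = ∬_D (∂Q/∂x - ∂P/∂y) dA.

Here P = 0, Q = 23x^3, so

    ∂Q/∂x = 69x^2,    ∂P/∂y = 0,
    ∂Q/∂x - ∂P/∂y = 69x^2.

D is the region x^2 + y^2 ≤ 25. Evaluating the double integral:

In polar coordinates (x = r cos θ, y = r sin θ, dA = r dr dθ) the integrand becomes 69r^2cos(θ)^2, so

    ∬_D (69x^2) dA = ∫_0^{2π} ∫_0^{5} (69r^2cos(θ)^2) · r dr dθ.

Inner (r from 0 to 5): 43125cos(θ)^2/4.
Outer (θ from 0 to 2π): 43125π/4.

Therefore ∮_C P dx + Q dy = 43125π/4.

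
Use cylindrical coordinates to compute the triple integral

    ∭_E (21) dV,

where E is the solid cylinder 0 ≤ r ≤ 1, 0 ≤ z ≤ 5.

In cylindrical coordinates, x = r cos(θ), y = r sin(θ), z = z, and dV = r dr dθ dz.

The integrand becomes 21, so

    ∭_E (21) dV = ∫_{0}^{2π} ∫_{0}^{1} ∫_{0}^{5} (21) · r dz dr dθ.

Inner (z): 105r.
Middle (r from 0 to 1): 105/2.
Outer (θ): 105π.

Therefore the triple integral equals 105π.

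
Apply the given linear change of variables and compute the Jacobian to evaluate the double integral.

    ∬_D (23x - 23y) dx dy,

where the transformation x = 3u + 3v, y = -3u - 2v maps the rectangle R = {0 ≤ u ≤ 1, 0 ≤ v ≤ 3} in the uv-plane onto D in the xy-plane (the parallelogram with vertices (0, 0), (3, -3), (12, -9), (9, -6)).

Compute the Jacobian determinant of (x, y) with respect to (u, v):

    ∂(x,y)/∂(u,v) = | 3  3 | = (3)(-2) - (3)(-3) = 3.
                   | -3  -2 |

Its absolute value is |J| = 3 (the area scaling factor).

Substituting x = 3u + 3v, y = -3u - 2v into the integrand,

    23x - 23y → 138u + 115v,

so the integral becomes

    ∬_R (138u + 115v) · |J| du dv = ∫_0^1 ∫_0^3 (414u + 345v) dv du.

Inner (v): 1242u + 3105/2.
Outer (u): 4347/2.

Therefore ∬_D (23x - 23y) dx dy = 4347/2.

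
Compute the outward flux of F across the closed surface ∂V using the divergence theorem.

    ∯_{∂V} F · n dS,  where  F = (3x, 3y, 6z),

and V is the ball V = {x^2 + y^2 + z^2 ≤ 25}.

By the divergence theorem,

    ∯_{∂V} F · n dS = ∭_V (∇ · F) dV.

Compute the divergence:
    ∇ · F = ∂F_x/∂x + ∂F_y/∂y + ∂F_z/∂z = 3 + 3 + 6 = 12.

In spherical coordinates, x = ρ sin(φ) cos(θ), y = ρ sin(φ) sin(θ), z = ρ cos(φ), dV = ρ^2 sin(φ) dρ dφ dθ, with 0 ≤ ρ ≤ 5, 0 ≤ φ ≤ π, 0 ≤ θ ≤ 2π.

The integrand, after substitution and multiplying by the volume element, becomes (12) · ρ^2 sin(φ), so

    ∭_V (∇·F) dV = ∫_0^{2π} ∫_0^{π} ∫_0^{5} (12) · ρ^2 sin(φ) dρ dφ dθ.

Inner (ρ from 0 to 5): 500sin(φ).
Middle (φ from 0 to π): 1000.
Outer (θ from 0 to 2π): 2000π.

Therefore ∯_{∂V} F · n dS = 2000π.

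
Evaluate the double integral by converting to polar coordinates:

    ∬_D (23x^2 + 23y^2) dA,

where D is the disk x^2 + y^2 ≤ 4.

The region D is 0 ≤ r ≤ 2, 0 ≤ θ ≤ 2π in polar coordinates, where x = r cos(θ), y = r sin(θ), and dA = r dr dθ.

Under the substitution, the integrand becomes 23r^2, so

    ∬_D (23x^2 + 23y^2) dA = ∫_{0}^{2π} ∫_{0}^{2} (23r^2) · r dr dθ.

Inner integral (in r): ∫_{0}^{2} (23r^2) · r dr = 92.

Outer integral (in θ): ∫_{0}^{2π} (92) dθ = 184π.

Therefore ∬_D (23x^2 + 23y^2) dA = 184π.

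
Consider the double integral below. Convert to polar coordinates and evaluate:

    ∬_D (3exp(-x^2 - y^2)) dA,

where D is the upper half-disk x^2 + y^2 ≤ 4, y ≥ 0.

The region D is 0 ≤ r ≤ 2, 0 ≤ θ ≤ π in polar coordinates, where x = r cos(θ), y = r sin(θ), and dA = r dr dθ.

Under the substitution, the integrand becomes 3exp(-r^2), so

    ∬_D (3exp(-x^2 - y^2)) dA = ∫_{0}^{π} ∫_{0}^{2} (3exp(-r^2)) · r dr dθ.

Inner integral (in r): ∫_{0}^{2} (3exp(-r^2)) · r dr = 3/2 - 3exp(-4)/2.

Outer integral (in θ): ∫_{0}^{π} (3/2 - 3exp(-4)/2) dθ = -3π (1 - exp(4))exp(-4)/2.

Therefore ∬_D (3exp(-x^2 - y^2)) dA = -3π (1 - exp(4))exp(-4)/2.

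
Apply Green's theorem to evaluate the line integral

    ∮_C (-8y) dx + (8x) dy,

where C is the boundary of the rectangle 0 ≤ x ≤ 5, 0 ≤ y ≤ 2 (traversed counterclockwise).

Green's theorem converts the closed line integral into a double integral over the enclosed region D:

    ∮_C P dx + Q dy = ∬_D (∂Q/∂x - ∂P/∂y) dA.

Here P = -8y, Q = 8x, so

    ∂Q/∂x = 8,    ∂P/∂y = -8,
    ∂Q/∂x - ∂P/∂y = 16.

D is the region 0 ≤ x ≤ 5, 0 ≤ y ≤ 2. Evaluating the double integral:

    ∬_D (16) dA = ∫_0^{5} ∫_0^{2} (16) dy dx.

Inner (y from 0 to 2): 32.
Outer (x from 0 to 5): 160.

Therefore ∮_C P dx + Q dy = 160.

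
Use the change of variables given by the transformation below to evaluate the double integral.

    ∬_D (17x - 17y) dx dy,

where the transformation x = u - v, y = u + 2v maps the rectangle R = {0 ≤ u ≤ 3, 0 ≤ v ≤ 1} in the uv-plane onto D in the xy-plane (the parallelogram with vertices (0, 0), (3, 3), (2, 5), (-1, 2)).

Compute the Jacobian determinant of (x, y) with respect to (u, v):

    ∂(x,y)/∂(u,v) = | 1  -1 | = (1)(2) - (-1)(1) = 3.
                   | 1  2 |

Its absolute value is |J| = 3 (the area scaling factor).

Substituting x = u - v, y = u + 2v into the integrand,

    17x - 17y → -51v,

so the integral becomes

    ∬_R (-51v) · |J| du dv = ∫_0^3 ∫_0^1 (-153v) dv du.

Inner (v): -153/2.
Outer (u): -459/2.

Therefore ∬_D (17x - 17y) dx dy = -459/2.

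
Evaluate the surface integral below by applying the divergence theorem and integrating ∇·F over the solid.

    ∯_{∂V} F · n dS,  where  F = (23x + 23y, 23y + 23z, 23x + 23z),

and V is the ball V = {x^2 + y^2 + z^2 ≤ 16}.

By the divergence theorem,

    ∯_{∂V} F · n dS = ∭_V (∇ · F) dV.

Compute the divergence:
    ∇ · F = ∂F_x/∂x + ∂F_y/∂y + ∂F_z/∂z = 23 + 23 + 23 = 69.

In spherical coordinates, x = ρ sin(φ) cos(θ), y = ρ sin(φ) sin(θ), z = ρ cos(φ), dV = ρ^2 sin(φ) dρ dφ dθ, with 0 ≤ ρ ≤ 4, 0 ≤ φ ≤ π, 0 ≤ θ ≤ 2π.

The integrand, after substitution and multiplying by the volume element, becomes (69) · ρ^2 sin(φ), so

    ∭_V (∇·F) dV = ∫_0^{2π} ∫_0^{π} ∫_0^{4} (69) · ρ^2 sin(φ) dρ dφ dθ.

Inner (ρ from 0 to 4): 1472sin(φ).
Middle (φ from 0 to π): 2944.
Outer (θ from 0 to 2π): 5888π.

Therefore ∯_{∂V} F · n dS = 5888π.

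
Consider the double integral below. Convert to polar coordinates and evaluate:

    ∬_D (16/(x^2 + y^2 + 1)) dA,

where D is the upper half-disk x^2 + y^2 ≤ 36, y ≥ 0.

The region D is 0 ≤ r ≤ 6, 0 ≤ θ ≤ π in polar coordinates, where x = r cos(θ), y = r sin(θ), and dA = r dr dθ.

Under the substitution, the integrand becomes 16/(r^2 + 1), so

    ∬_D (16/(x^2 + y^2 + 1)) dA = ∫_{0}^{π} ∫_{0}^{6} (16/(r^2 + 1)) · r dr dθ.

Inner integral (in r): ∫_{0}^{6} (16/(r^2 + 1)) · r dr = log(3512479453921).

Outer integral (in θ): ∫_{0}^{π} (log(3512479453921)) dθ = log(3512479453921^π).

Therefore ∬_D (16/(x^2 + y^2 + 1)) dA = log(3512479453921^π).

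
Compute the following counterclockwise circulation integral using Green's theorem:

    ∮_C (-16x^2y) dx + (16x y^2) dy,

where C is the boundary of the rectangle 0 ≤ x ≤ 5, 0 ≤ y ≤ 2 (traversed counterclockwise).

Green's theorem converts the closed line integral into a double integral over the enclosed region D:

    ∮_C P dx + Q dy = ∬_D (∂Q/∂x - ∂P/∂y) dA.

Here P = -16x^2y, Q = 16x y^2, so

    ∂Q/∂x = 16y^2,    ∂P/∂y = -16x^2,
    ∂Q/∂x - ∂P/∂y = 16x^2 + 16y^2.

D is the region 0 ≤ x ≤ 5, 0 ≤ y ≤ 2. Evaluating the double integral:

    ∬_D (16x^2 + 16y^2) dA = ∫_0^{5} ∫_0^{2} (16x^2 + 16y^2) dy dx.

Inner (y from 0 to 2): 32x^2 + 128/3.
Outer (x from 0 to 5): 4640/3.

Therefore ∮_C P dx + Q dy = 4640/3.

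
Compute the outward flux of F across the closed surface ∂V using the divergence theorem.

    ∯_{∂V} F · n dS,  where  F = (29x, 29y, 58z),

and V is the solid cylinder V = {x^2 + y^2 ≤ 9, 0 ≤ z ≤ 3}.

By the divergence theorem,

    ∯_{∂V} F · n dS = ∭_V (∇ · F) dV.

Compute the divergence:
    ∇ · F = ∂F_x/∂x + ∂F_y/∂y + ∂F_z/∂z = 29 + 29 + 58 = 116.

In cylindrical coordinates, x = r cos(θ), y = r sin(θ), z = z, dV = r dr dθ dz, with 0 ≤ r ≤ 3, 0 ≤ θ ≤ 2π, 0 ≤ z ≤ 3.

The integrand, after substitution and multiplying by the volume element, becomes (116) · r, so

    ∭_V (∇·F) dV = ∫_0^{2π} ∫_0^{3} ∫_0^{3} (116) · r dz dr dθ.

Inner (z from 0 to 3): 348r.
Middle (r from 0 to 3): 1566.
Outer (θ from 0 to 2π): 3132π.

Therefore ∯_{∂V} F · n dS = 3132π.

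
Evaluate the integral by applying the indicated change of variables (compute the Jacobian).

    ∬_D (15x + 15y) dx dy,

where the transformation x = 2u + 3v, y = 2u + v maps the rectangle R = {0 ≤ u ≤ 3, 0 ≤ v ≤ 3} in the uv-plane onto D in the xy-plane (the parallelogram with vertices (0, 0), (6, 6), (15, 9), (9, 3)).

Compute the Jacobian determinant of (x, y) with respect to (u, v):

    ∂(x,y)/∂(u,v) = | 2  3 | = (2)(1) - (3)(2) = -4.
                   | 2  1 |

Its absolute value is |J| = 4 (the area scaling factor).

Substituting x = 2u + 3v, y = 2u + v into the integrand,

    15x + 15y → 60u + 60v,

so the integral becomes

    ∬_R (60u + 60v) · |J| du dv = ∫_0^3 ∫_0^3 (240u + 240v) dv du.

Inner (v): 720u + 1080.
Outer (u): 6480.

Therefore ∬_D (15x + 15y) dx dy = 6480.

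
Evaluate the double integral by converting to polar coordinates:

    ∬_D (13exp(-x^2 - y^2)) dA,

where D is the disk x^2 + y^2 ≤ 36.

The region D is 0 ≤ r ≤ 6, 0 ≤ θ ≤ 2π in polar coordinates, where x = r cos(θ), y = r sin(θ), and dA = r dr dθ.

Under the substitution, the integrand becomes 13exp(-r^2), so

    ∬_D (13exp(-x^2 - y^2)) dA = ∫_{0}^{2π} ∫_{0}^{6} (13exp(-r^2)) · r dr dθ.

Inner integral (in r): ∫_{0}^{6} (13exp(-r^2)) · r dr = 13/2 - 13exp(-36)/2.

Outer integral (in θ): ∫_{0}^{2π} (13/2 - 13exp(-36)/2) dθ = -13π exp(-36) + 13π.

Therefore ∬_D (13exp(-x^2 - y^2)) dA = -13π exp(-36) + 13π.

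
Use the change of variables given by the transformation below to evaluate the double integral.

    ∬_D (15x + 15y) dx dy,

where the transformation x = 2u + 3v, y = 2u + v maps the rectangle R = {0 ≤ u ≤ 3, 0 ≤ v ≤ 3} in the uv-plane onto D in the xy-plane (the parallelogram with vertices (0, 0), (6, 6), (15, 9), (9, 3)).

Compute the Jacobian determinant of (x, y) with respect to (u, v):

    ∂(x,y)/∂(u,v) = | 2  3 | = (2)(1) - (3)(2) = -4.
                   | 2  1 |

Its absolute value is |J| = 4 (the area scaling factor).

Substituting x = 2u + 3v, y = 2u + v into the integrand,

    15x + 15y → 60u + 60v,

so the integral becomes

    ∬_R (60u + 60v) · |J| du dv = ∫_0^3 ∫_0^3 (240u + 240v) dv du.

Inner (v): 720u + 1080.
Outer (u): 6480.

Therefore ∬_D (15x + 15y) dx dy = 6480.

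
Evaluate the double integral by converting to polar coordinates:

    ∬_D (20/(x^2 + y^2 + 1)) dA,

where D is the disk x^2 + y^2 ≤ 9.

The region D is 0 ≤ r ≤ 3, 0 ≤ θ ≤ 2π in polar coordinates, where x = r cos(θ), y = r sin(θ), and dA = r dr dθ.

Under the substitution, the integrand becomes 20/(r^2 + 1), so

    ∬_D (20/(x^2 + y^2 + 1)) dA = ∫_{0}^{2π} ∫_{0}^{3} (20/(r^2 + 1)) · r dr dθ.

Inner integral (in r): ∫_{0}^{3} (20/(r^2 + 1)) · r dr = log(10000000000).

Outer integral (in θ): ∫_{0}^{2π} (log(10000000000)) dθ = 20π log(10).

Therefore ∬_D (20/(x^2 + y^2 + 1)) dA = 20π log(10).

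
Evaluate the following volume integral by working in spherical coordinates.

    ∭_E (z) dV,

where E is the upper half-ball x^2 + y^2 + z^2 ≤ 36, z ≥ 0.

In spherical coordinates, x = ρ sin(φ) cos(θ), y = ρ sin(φ) sin(θ), z = ρ cos(φ), and dV = ρ^2 sin(φ) dρ dφ dθ.

The integrand becomes ρ cos(φ), so

    ∭_E (z) dV = ∫_{0}^{2π} ∫_{0}^{π/2} ∫_{0}^{6} (ρ cos(φ)) · ρ^2 sin(φ) dρ dφ dθ.

Inner (ρ): 162sin(2φ).
Middle (φ): 162.
Outer (θ): 324π.

Therefore the triple integral equals 324π.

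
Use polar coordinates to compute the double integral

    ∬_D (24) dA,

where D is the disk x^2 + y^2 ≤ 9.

The region D is 0 ≤ r ≤ 3, 0 ≤ θ ≤ 2π in polar coordinates, where x = r cos(θ), y = r sin(θ), and dA = r dr dθ.

Under the substitution, the integrand becomes 24, so

    ∬_D (24) dA = ∫_{0}^{2π} ∫_{0}^{3} (24) · r dr dθ.

Inner integral (in r): ∫_{0}^{3} (24) · r dr = 108.

Outer integral (in θ): ∫_{0}^{2π} (108) dθ = 216π.

Therefore ∬_D (24) dA = 216π.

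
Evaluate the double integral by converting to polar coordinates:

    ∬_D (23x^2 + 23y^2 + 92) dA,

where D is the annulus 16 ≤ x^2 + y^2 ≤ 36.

The region D is 4 ≤ r ≤ 6, 0 ≤ θ ≤ 2π in polar coordinates, where x = r cos(θ), y = r sin(θ), and dA = r dr dθ.

Under the substitution, the integrand becomes 23r^2 + 92, so

    ∬_D (23x^2 + 23y^2 + 92) dA = ∫_{0}^{2π} ∫_{4}^{6} (23r^2 + 92) · r dr dθ.

Inner integral (in r): ∫_{4}^{6} (23r^2 + 92) · r dr = 6900.

Outer integral (in θ): ∫_{0}^{2π} (6900) dθ = 13800π.

Therefore ∬_D (23x^2 + 23y^2 + 92) dA = 13800π.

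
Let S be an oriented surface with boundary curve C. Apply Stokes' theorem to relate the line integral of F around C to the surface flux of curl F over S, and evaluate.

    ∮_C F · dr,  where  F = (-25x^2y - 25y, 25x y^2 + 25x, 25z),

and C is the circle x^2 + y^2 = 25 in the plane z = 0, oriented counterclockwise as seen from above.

Let S be the flat disk x^2 + y^2 ≤ 25 in the plane z = 0, with upward unit normal n̂ = ẑ. By Stokes' theorem,

    ∮_C F · dr = ∬_S (∇ × F) · n̂ dS = ∬_D (curl F)_z dA,

where D is the disk x^2 + y^2 ≤ 25.

Compute the curl of F = (-25x^2y - 25y, 25x y^2 + 25x, 25z):
    (∇ × F)_x = ∂F_z/∂y - ∂F_y/∂z = 0,
    (∇ × F)_y = ∂F_x/∂z - ∂F_z/∂x = 0,
    (∇ × F)_z = ∂F_y/∂x - ∂F_x/∂y = 25x^2 + 25y^2 + 50.

On z = 0, (curl F)_z = 25x^2 + 25y^2 + 50.

Convert to polar (x = r cos θ, y = r sin θ, dA = r dr dθ); the integrand becomes 25r^2 + 50, so

    ∬_D (curl F)_z dA = ∫_0^{2π} ∫_0^{5} (25r^2 + 50) · r dr dθ.

Inner (r from 0 to 5): 18125/4.
Outer (θ from 0 to 2π): 18125π/2.

Therefore ∮_C F · dr = 18125π/2.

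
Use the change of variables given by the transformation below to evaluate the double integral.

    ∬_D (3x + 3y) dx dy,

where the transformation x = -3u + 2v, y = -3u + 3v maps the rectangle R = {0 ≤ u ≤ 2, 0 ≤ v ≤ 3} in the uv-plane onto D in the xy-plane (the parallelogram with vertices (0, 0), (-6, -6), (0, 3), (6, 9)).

Compute the Jacobian determinant of (x, y) with respect to (u, v):

    ∂(x,y)/∂(u,v) = | -3  2 | = (-3)(3) - (2)(-3) = -3.
                   | -3  3 |

Its absolute value is |J| = 3 (the area scaling factor).

Substituting x = -3u + 2v, y = -3u + 3v into the integrand,

    3x + 3y → -18u + 15v,

so the integral becomes

    ∬_R (-18u + 15v) · |J| du dv = ∫_0^2 ∫_0^3 (-54u + 45v) dv du.

Inner (v): 405/2 - 162u.
Outer (u): 81.

Therefore ∬_D (3x + 3y) dx dy = 81.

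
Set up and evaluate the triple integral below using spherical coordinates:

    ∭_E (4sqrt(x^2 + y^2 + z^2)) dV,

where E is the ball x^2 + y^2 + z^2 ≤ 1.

In spherical coordinates, x = ρ sin(φ) cos(θ), y = ρ sin(φ) sin(θ), z = ρ cos(φ), and dV = ρ^2 sin(φ) dρ dφ dθ.

The integrand becomes 4ρ, so

    ∭_E (4sqrt(x^2 + y^2 + z^2)) dV = ∫_{0}^{2π} ∫_{0}^{π} ∫_{0}^{1} (4ρ) · ρ^2 sin(φ) dρ dφ dθ.

Inner (ρ): sin(φ).
Middle (φ): 2.
Outer (θ): 4π.

Therefore the triple integral equals 4π.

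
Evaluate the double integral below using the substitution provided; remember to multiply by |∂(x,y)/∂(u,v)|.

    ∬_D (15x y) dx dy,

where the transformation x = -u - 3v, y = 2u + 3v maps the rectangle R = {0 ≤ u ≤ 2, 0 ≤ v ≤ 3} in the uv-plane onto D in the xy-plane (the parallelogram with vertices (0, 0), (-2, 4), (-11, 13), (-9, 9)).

Compute the Jacobian determinant of (x, y) with respect to (u, v):

    ∂(x,y)/∂(u,v) = | -1  -3 | = (-1)(3) - (-3)(2) = 3.
                   | 2  3 |

Its absolute value is |J| = 3 (the area scaling factor).

Substituting x = -u - 3v, y = 2u + 3v into the integrand,

    15x y → -30u^2 - 135u v - 135v^2,

so the integral becomes

    ∬_R (-30u^2 - 135u v - 135v^2) · |J| du dv = ∫_0^2 ∫_0^3 (-90u^2 - 405u v - 405v^2) dv du.

Inner (v): -270u^2 - 3645u/2 - 3645.
Outer (u): -11655.

Therefore ∬_D (15x y) dx dy = -11655.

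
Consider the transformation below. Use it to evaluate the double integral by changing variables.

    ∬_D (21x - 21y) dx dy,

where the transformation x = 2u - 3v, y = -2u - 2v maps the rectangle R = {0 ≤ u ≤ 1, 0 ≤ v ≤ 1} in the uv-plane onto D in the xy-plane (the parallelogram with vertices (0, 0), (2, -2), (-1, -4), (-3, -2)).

Compute the Jacobian determinant of (x, y) with respect to (u, v):

    ∂(x,y)/∂(u,v) = | 2  -3 | = (2)(-2) - (-3)(-2) = -10.
                   | -2  -2 |

Its absolute value is |J| = 10 (the area scaling factor).

Substituting x = 2u - 3v, y = -2u - 2v into the integrand,

    21x - 21y → 84u - 21v,

so the integral becomes

    ∬_R (84u - 21v) · |J| du dv = ∫_0^1 ∫_0^1 (840u - 210v) dv du.

Inner (v): 840u - 105.
Outer (u): 315.

Therefore ∬_D (21x - 21y) dx dy = 315.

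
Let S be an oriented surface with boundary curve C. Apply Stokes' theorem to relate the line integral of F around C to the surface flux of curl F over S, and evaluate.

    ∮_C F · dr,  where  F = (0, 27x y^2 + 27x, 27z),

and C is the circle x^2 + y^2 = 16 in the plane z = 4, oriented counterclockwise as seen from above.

Let S be the flat disk x^2 + y^2 ≤ 16 in the plane z = 4, with upward unit normal n̂ = ẑ. By Stokes' theorem,

    ∮_C F · dr = ∬_S (∇ × F) · n̂ dS = ∬_D (curl F)_z dA,

where D is the disk x^2 + y^2 ≤ 16.

Compute the curl of F = (0, 27x y^2 + 27x, 27z):
    (∇ × F)_x = ∂F_z/∂y - ∂F_y/∂z = 0,
    (∇ × F)_y = ∂F_x/∂z - ∂F_z/∂x = 0,
    (∇ × F)_z = ∂F_y/∂x - ∂F_x/∂y = 27y^2 + 27.

On z = 4, (curl F)_z = 27y^2 + 27.

Convert to polar (x = r cos θ, y = r sin θ, dA = r dr dθ); the integrand becomes 27r^2sin(θ)^2 + 27, so

    ∬_D (curl F)_z dA = ∫_0^{2π} ∫_0^{4} (27r^2sin(θ)^2 + 27) · r dr dθ.

Inner (r from 0 to 4): 1728sin(θ)^2 + 216.
Outer (θ from 0 to 2π): 2160π.

Therefore ∮_C F · dr = 2160π.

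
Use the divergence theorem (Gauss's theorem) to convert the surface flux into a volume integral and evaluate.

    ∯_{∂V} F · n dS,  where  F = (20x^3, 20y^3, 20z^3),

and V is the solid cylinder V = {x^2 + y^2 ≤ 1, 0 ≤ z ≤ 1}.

By the divergence theorem,

    ∯_{∂V} F · n dS = ∭_V (∇ · F) dV.

Compute the divergence:
    ∇ · F = ∂F_x/∂x + ∂F_y/∂y + ∂F_z/∂z = 60x^2 + 60y^2 + 60z^2.

In cylindrical coordinates, x = r cos(θ), y = r sin(θ), z = z, dV = r dr dθ dz, with 0 ≤ r ≤ 1, 0 ≤ θ ≤ 2π, 0 ≤ z ≤ 1.

The integrand, after substitution and multiplying by the volume element, becomes (60r^2 + 60z^2) · r, so

    ∭_V (∇·F) dV = ∫_0^{2π} ∫_0^{1} ∫_0^{1} (60r^2 + 60z^2) · r dz dr dθ.

Inner (z from 0 to 1): 60r^3 + 20r.
Middle (r from 0 to 1): 25.
Outer (θ from 0 to 2π): 50π.

Therefore ∯_{∂V} F · n dS = 50π.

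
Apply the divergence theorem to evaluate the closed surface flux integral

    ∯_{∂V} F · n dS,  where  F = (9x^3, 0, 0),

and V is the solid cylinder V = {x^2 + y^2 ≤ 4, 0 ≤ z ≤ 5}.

By the divergence theorem,

    ∯_{∂V} F · n dS = ∭_V (∇ · F) dV.

Compute the divergence:
    ∇ · F = ∂F_x/∂x + ∂F_y/∂y + ∂F_z/∂z = 27x^2 + 0 + 0 = 27x^2.

In cylindrical coordinates, x = r cos(θ), y = r sin(θ), z = z, dV = r dr dθ dz, with 0 ≤ r ≤ 2, 0 ≤ θ ≤ 2π, 0 ≤ z ≤ 5.

The integrand, after substitution and multiplying by the volume element, becomes (27r^2cos(θ)^2) · r, so

    ∭_V (∇·F) dV = ∫_0^{2π} ∫_0^{2} ∫_0^{5} (27r^2cos(θ)^2) · r dz dr dθ.

Inner (z from 0 to 5): 135r^3cos(θ)^2.
Middle (r from 0 to 2): 540cos(θ)^2.
Outer (θ from 0 to 2π): 540π.

Therefore ∯_{∂V} F · n dS = 540π.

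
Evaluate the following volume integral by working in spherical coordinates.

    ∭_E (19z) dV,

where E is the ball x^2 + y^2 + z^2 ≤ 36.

In spherical coordinates, x = ρ sin(φ) cos(θ), y = ρ sin(φ) sin(θ), z = ρ cos(φ), and dV = ρ^2 sin(φ) dρ dφ dθ.

The integrand becomes 19ρ cos(φ), so

    ∭_E (19z) dV = ∫_{0}^{2π} ∫_{0}^{π} ∫_{0}^{6} (19ρ cos(φ)) · ρ^2 sin(φ) dρ dφ dθ.

Inner (ρ): 3078sin(2φ).
Middle (φ): 0.
Outer (θ): 0.

Therefore the triple integral equals 0.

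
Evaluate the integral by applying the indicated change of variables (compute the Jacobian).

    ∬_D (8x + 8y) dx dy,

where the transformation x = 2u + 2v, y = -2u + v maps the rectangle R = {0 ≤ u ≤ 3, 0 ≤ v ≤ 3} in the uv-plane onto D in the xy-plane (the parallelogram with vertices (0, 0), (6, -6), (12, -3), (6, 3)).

Compute the Jacobian determinant of (x, y) with respect to (u, v):

    ∂(x,y)/∂(u,v) = | 2  2 | = (2)(1) - (2)(-2) = 6.
                   | -2  1 |

Its absolute value is |J| = 6 (the area scaling factor).

Substituting x = 2u + 2v, y = -2u + v into the integrand,

    8x + 8y → 24v,

so the integral becomes

    ∬_R (24v) · |J| du dv = ∫_0^3 ∫_0^3 (144v) dv du.

Inner (v): 648.
Outer (u): 1944.

Therefore ∬_D (8x + 8y) dx dy = 1944.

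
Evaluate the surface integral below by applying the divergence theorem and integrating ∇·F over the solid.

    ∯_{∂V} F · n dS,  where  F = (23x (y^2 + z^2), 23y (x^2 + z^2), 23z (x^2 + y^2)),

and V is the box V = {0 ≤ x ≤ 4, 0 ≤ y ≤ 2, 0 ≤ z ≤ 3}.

By the divergence theorem,

    ∯_{∂V} F · n dS = ∭_V (∇ · F) dV.

Compute the divergence:
    ∇ · F = ∂F_x/∂x + ∂F_y/∂y + ∂F_z/∂z = 23y^2 + 23z^2 + 23x^2 + 23z^2 + 23x^2 + 23y^2 = 46x^2 + 46y^2 + 46z^2.

V is a rectangular box, so dV = dx dy dz with 0 ≤ x ≤ 4, 0 ≤ y ≤ 2, 0 ≤ z ≤ 3.

Integrate (46x^2 + 46y^2 + 46z^2) over V as an iterated integral:

    ∭_V (∇·F) dV = ∫_0^{4} ∫_0^{2} ∫_0^{3} (46x^2 + 46y^2 + 46z^2) dz dy dx.

Inner (z from 0 to 3): 138x^2 + 138y^2 + 414.
Middle (y from 0 to 2): 276x^2 + 1196.
Outer (x from 0 to 4): 10672.

Therefore ∯_{∂V} F · n dS = 10672.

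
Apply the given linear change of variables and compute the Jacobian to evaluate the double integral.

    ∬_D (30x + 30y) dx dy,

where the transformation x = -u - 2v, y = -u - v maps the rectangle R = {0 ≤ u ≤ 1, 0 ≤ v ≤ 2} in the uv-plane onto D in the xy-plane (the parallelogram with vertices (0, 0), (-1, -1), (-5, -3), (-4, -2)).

Compute the Jacobian determinant of (x, y) with respect to (u, v):

    ∂(x,y)/∂(u,v) = | -1  -2 | = (-1)(-1) - (-2)(-1) = -1.
                   | -1  -1 |

Its absolute value is |J| = 1 (the area scaling factor).

Substituting x = -u - 2v, y = -u - v into the integrand,

    30x + 30y → -60u - 90v,

so the integral becomes

    ∬_R (-60u - 90v) · |J| du dv = ∫_0^1 ∫_0^2 (-60u - 90v) dv du.

Inner (v): -120u - 180.
Outer (u): -240.

Therefore ∬_D (30x + 30y) dx dy = -240.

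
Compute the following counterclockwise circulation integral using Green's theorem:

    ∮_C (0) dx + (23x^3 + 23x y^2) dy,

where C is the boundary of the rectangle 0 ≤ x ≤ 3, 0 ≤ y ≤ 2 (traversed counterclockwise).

Green's theorem converts the closed line integral into a double integral over the enclosed region D:

    ∮_C P dx + Q dy = ∬_D (∂Q/∂x - ∂P/∂y) dA.

Here P = 0, Q = 23x^3 + 23x y^2, so

    ∂Q/∂x = 69x^2 + 23y^2,    ∂P/∂y = 0,
    ∂Q/∂x - ∂P/∂y = 69x^2 + 23y^2.

D is the region 0 ≤ x ≤ 3, 0 ≤ y ≤ 2. Evaluating the double integral:

    ∬_D (69x^2 + 23y^2) dA = ∫_0^{3} ∫_0^{2} (69x^2 + 23y^2) dy dx.

Inner (y from 0 to 2): 138x^2 + 184/3.
Outer (x from 0 to 3): 1426.

Therefore ∮_C P dx + Q dy = 1426.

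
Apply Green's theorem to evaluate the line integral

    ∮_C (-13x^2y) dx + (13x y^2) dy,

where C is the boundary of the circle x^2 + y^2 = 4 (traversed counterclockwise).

Green's theorem converts the closed line integral into a double integral over the enclosed region D:

    ∮_C P dx + Q dy = ∬_D (∂Q/∂x - ∂P/∂y) dA.

Here P = -13x^2y, Q = 13x y^2, so

    ∂Q/∂x = 13y^2,    ∂P/∂y = -13x^2,
    ∂Q/∂x - ∂P/∂y = 13x^2 + 13y^2.

D is the region x^2 + y^2 ≤ 4. Evaluating the double integral:

In polar coordinates (x = r cos θ, y = r sin θ, dA = r dr dθ) the integrand becomes 13r^2, so

    ∬_D (13x^2 + 13y^2) dA = ∫_0^{2π} ∫_0^{2} (13r^2) · r dr dθ.

Inner (r from 0 to 2): 52.
Outer (θ from 0 to 2π): 104π.

Therefore ∮_C P dx + Q dy = 104π.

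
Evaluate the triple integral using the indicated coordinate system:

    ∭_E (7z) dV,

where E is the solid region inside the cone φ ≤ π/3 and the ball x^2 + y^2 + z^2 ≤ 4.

In spherical coordinates, x = ρ sin(φ) cos(θ), y = ρ sin(φ) sin(θ), z = ρ cos(φ), and dV = ρ^2 sin(φ) dρ dφ dθ.

The integrand becomes 7ρ cos(φ), so

    ∭_E (7z) dV = ∫_{0}^{2π} ∫_{0}^{π/3} ∫_{0}^{2} (7ρ cos(φ)) · ρ^2 sin(φ) dρ dφ dθ.

Inner (ρ): 14sin(2φ).
Middle (φ): 21/2.
Outer (θ): 21π.

Therefore the triple integral equals 21π.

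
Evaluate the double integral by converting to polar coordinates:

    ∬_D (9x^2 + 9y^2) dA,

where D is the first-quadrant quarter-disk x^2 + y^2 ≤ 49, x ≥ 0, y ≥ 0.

The region D is 0 ≤ r ≤ 7, 0 ≤ θ ≤ π/2 in polar coordinates, where x = r cos(θ), y = r sin(θ), and dA = r dr dθ.

Under the substitution, the integrand becomes 9r^2, so

    ∬_D (9x^2 + 9y^2) dA = ∫_{0}^{π/2} ∫_{0}^{7} (9r^2) · r dr dθ.

Inner integral (in r): ∫_{0}^{7} (9r^2) · r dr = 21609/4.

Outer integral (in θ): ∫_{0}^{π/2} (21609/4) dθ = 21609π/8.

Therefore ∬_D (9x^2 + 9y^2) dA = 21609π/8.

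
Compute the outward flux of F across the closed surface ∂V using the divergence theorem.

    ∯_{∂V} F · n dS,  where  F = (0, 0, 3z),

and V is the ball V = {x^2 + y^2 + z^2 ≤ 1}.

By the divergence theorem,

    ∯_{∂V} F · n dS = ∭_V (∇ · F) dV.

Compute the divergence:
    ∇ · F = ∂F_x/∂x + ∂F_y/∂y + ∂F_z/∂z = 0 + 0 + 3 = 3.

In spherical coordinates, x = ρ sin(φ) cos(θ), y = ρ sin(φ) sin(θ), z = ρ cos(φ), dV = ρ^2 sin(φ) dρ dφ dθ, with 0 ≤ ρ ≤ 1, 0 ≤ φ ≤ π, 0 ≤ θ ≤ 2π.

The integrand, after substitution and multiplying by the volume element, becomes (3) · ρ^2 sin(φ), so

    ∭_V (∇·F) dV = ∫_0^{2π} ∫_0^{π} ∫_0^{1} (3) · ρ^2 sin(φ) dρ dφ dθ.

Inner (ρ from 0 to 1): sin(φ).
Middle (φ from 0 to π): 2.
Outer (θ from 0 to 2π): 4π.

Therefore ∯_{∂V} F · n dS = 4π.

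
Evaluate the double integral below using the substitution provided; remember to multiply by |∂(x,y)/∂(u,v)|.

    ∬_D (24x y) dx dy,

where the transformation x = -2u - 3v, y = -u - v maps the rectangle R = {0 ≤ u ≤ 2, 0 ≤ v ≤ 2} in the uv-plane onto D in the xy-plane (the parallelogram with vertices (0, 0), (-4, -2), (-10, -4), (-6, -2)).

Compute the Jacobian determinant of (x, y) with respect to (u, v):

    ∂(x,y)/∂(u,v) = | -2  -3 | = (-2)(-1) - (-3)(-1) = -1.
                   | -1  -1 |

Its absolute value is |J| = 1 (the area scaling factor).

Substituting x = -2u - 3v, y = -u - v into the integrand,

    24x y → 48u^2 + 120u v + 72v^2,

so the integral becomes

    ∬_R (48u^2 + 120u v + 72v^2) · |J| du dv = ∫_0^2 ∫_0^2 (48u^2 + 120u v + 72v^2) dv du.

Inner (v): 96u^2 + 240u + 192.
Outer (u): 1120.

Therefore ∬_D (24x y) dx dy = 1120.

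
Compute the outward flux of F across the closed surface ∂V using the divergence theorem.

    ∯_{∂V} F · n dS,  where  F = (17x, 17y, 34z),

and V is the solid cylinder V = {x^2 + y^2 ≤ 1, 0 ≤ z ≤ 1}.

By the divergence theorem,

    ∯_{∂V} F · n dS = ∭_V (∇ · F) dV.

Compute the divergence:
    ∇ · F = ∂F_x/∂x + ∂F_y/∂y + ∂F_z/∂z = 17 + 17 + 34 = 68.

In cylindrical coordinates, x = r cos(θ), y = r sin(θ), z = z, dV = r dr dθ dz, with 0 ≤ r ≤ 1, 0 ≤ θ ≤ 2π, 0 ≤ z ≤ 1.

The integrand, after substitution and multiplying by the volume element, becomes (68) · r, so

    ∭_V (∇·F) dV = ∫_0^{2π} ∫_0^{1} ∫_0^{1} (68) · r dz dr dθ.

Inner (z from 0 to 1): 68r.
Middle (r from 0 to 1): 34.
Outer (θ from 0 to 2π): 68π.

Therefore ∯_{∂V} F · n dS = 68π.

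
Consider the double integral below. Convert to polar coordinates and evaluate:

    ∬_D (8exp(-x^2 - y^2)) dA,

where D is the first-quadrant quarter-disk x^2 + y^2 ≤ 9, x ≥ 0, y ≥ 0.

The region D is 0 ≤ r ≤ 3, 0 ≤ θ ≤ π/2 in polar coordinates, where x = r cos(θ), y = r sin(θ), and dA = r dr dθ.

Under the substitution, the integrand becomes 8exp(-r^2), so

    ∬_D (8exp(-x^2 - y^2)) dA = ∫_{0}^{π/2} ∫_{0}^{3} (8exp(-r^2)) · r dr dθ.

Inner integral (in r): ∫_{0}^{3} (8exp(-r^2)) · r dr = 4 - 4exp(-9).

Outer integral (in θ): ∫_{0}^{π/2} (4 - 4exp(-9)) dθ = -2π exp(-9) + 2π.

Therefore ∬_D (8exp(-x^2 - y^2)) dA = -2π exp(-9) + 2π.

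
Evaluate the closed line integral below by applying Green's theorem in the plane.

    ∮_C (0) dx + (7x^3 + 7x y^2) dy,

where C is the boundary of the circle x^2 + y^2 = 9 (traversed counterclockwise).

Green's theorem converts the closed line integral into a double integral over the enclosed region D:

    ∮_C P dx + Q dy = ∬_D (∂Q/∂x - ∂P/∂y) dA.

Here P = 0, Q = 7x^3 + 7x y^2, so

    ∂Q/∂x = 21x^2 + 7y^2,    ∂P/∂y = 0,
    ∂Q/∂x - ∂P/∂y = 21x^2 + 7y^2.

D is the region x^2 + y^2 ≤ 9. Evaluating the double integral:

In polar coordinates (x = r cos θ, y = r sin θ, dA = r dr dθ) the integrand becomes 7r^2(cos(2θ) + 2), so

    ∬_D (21x^2 + 7y^2) dA = ∫_0^{2π} ∫_0^{3} (7r^2(cos(2θ) + 2)) · r dr dθ.

Inner (r from 0 to 3): 567cos(2θ)/4 + 567/2.
Outer (θ from 0 to 2π): 567π.

Therefore ∮_C P dx + Q dy = 567π.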